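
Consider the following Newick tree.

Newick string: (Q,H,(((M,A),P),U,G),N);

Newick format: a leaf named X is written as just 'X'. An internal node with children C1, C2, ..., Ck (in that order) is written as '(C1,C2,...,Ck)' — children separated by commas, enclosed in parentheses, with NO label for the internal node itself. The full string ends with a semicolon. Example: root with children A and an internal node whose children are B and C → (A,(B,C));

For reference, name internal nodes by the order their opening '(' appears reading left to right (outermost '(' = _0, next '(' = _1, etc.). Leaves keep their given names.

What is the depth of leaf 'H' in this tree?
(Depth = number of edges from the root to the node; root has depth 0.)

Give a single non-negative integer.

Answer: 1

Derivation:
Newick: (Q,H,(((M,A),P),U,G),N);
Naming internals by '(' encounter order: outermost '(' = _0, next = _1, ...
Query node: H
Path from root: _0 -> H
Depth of H: 1 (number of edges from root)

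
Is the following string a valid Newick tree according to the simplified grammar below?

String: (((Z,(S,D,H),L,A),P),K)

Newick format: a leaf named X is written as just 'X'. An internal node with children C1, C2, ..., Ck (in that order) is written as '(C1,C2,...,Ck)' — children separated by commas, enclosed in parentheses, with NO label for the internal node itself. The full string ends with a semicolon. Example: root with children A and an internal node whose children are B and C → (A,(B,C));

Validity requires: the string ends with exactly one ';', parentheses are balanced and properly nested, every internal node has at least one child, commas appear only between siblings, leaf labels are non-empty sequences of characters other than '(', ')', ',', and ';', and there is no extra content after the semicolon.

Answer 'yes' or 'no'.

Input: (((Z,(S,D,H),L,A),P),K)
Paren balance: 4 '(' vs 4 ')' OK
Ends with single ';': False
Full parse: FAILS (must end with ;)
Valid: False

Answer: no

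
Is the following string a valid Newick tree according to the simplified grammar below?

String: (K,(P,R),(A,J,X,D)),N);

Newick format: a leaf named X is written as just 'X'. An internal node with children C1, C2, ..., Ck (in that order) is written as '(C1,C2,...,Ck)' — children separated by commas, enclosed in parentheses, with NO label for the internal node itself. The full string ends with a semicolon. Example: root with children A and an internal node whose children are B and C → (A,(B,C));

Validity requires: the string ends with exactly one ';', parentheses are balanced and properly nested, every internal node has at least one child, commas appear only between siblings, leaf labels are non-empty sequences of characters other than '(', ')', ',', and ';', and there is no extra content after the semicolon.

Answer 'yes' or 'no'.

Answer: no

Derivation:
Input: (K,(P,R),(A,J,X,D)),N);
Paren balance: 3 '(' vs 4 ')' MISMATCH
Ends with single ';': True
Full parse: FAILS (extra content after tree at pos 19)
Valid: False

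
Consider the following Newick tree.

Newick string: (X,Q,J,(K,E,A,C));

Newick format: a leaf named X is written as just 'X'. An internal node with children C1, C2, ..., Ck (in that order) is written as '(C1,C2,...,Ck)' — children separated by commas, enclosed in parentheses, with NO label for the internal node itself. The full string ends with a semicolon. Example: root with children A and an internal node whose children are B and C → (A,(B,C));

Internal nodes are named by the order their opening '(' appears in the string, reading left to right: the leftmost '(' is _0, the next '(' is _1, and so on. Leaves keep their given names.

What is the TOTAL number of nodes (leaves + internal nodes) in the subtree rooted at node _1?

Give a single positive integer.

Newick: (X,Q,J,(K,E,A,C));
Locate _1: it is the '(' at position 7 (the 2nd '(' reading left to right).
Query: subtree rooted at _1
_1: subtree_size = 1 + 4
  K: subtree_size = 1 + 0
  E: subtree_size = 1 + 0
  A: subtree_size = 1 + 0
  C: subtree_size = 1 + 0
Total subtree size of _1: 5

Answer: 5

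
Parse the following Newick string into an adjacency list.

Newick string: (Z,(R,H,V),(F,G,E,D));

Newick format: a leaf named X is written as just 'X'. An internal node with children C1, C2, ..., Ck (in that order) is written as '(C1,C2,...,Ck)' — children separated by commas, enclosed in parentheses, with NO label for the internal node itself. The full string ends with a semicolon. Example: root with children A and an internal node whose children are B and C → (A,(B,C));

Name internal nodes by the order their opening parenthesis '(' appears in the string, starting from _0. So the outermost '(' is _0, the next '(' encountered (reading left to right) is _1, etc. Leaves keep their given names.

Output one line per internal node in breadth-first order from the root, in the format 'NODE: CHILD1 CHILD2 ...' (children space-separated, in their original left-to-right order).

Input: (Z,(R,H,V),(F,G,E,D));
Scanning left-to-right, naming '(' by encounter order:
  pos 0: '(' -> open internal node _0 (depth 1)
  pos 3: '(' -> open internal node _1 (depth 2)
  pos 9: ')' -> close internal node _1 (now at depth 1)
  pos 11: '(' -> open internal node _2 (depth 2)
  pos 19: ')' -> close internal node _2 (now at depth 1)
  pos 20: ')' -> close internal node _0 (now at depth 0)
Total internal nodes: 3
BFS adjacency from root:
  _0: Z _1 _2
  _1: R H V
  _2: F G E D

Answer: _0: Z _1 _2
_1: R H V
_2: F G E D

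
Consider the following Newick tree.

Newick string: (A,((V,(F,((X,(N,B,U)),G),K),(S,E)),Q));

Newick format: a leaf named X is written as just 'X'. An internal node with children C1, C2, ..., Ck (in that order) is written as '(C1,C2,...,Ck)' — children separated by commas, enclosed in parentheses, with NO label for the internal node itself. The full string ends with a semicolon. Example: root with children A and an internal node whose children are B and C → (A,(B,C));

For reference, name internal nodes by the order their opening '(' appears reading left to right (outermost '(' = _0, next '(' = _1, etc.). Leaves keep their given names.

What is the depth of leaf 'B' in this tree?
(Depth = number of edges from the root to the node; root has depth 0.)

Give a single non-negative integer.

Answer: 7

Derivation:
Newick: (A,((V,(F,((X,(N,B,U)),G),K),(S,E)),Q));
Naming internals by '(' encounter order: outermost '(' = _0, next = _1, ...
Query node: B
Path from root: _0 -> _1 -> _2 -> _3 -> _4 -> _5 -> _6 -> B
Depth of B: 7 (number of edges from root)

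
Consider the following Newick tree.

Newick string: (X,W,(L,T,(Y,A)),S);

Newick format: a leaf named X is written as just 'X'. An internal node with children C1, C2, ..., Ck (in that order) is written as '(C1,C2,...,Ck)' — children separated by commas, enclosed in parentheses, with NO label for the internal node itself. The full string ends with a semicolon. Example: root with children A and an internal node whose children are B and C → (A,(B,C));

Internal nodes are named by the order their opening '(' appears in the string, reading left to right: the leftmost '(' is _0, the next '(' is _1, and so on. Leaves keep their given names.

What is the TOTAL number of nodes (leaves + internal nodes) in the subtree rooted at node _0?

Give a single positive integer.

Newick: (X,W,(L,T,(Y,A)),S);
Locate _0: it is the '(' at position 0 (the 1st '(' reading left to right).
Query: subtree rooted at _0
_0: subtree_size = 1 + 9
  X: subtree_size = 1 + 0
  W: subtree_size = 1 + 0
  _1: subtree_size = 1 + 5
    L: subtree_size = 1 + 0
    T: subtree_size = 1 + 0
    _2: subtree_size = 1 + 2
      Y: subtree_size = 1 + 0
      A: subtree_size = 1 + 0
  S: subtree_size = 1 + 0
Total subtree size of _0: 10

Answer: 10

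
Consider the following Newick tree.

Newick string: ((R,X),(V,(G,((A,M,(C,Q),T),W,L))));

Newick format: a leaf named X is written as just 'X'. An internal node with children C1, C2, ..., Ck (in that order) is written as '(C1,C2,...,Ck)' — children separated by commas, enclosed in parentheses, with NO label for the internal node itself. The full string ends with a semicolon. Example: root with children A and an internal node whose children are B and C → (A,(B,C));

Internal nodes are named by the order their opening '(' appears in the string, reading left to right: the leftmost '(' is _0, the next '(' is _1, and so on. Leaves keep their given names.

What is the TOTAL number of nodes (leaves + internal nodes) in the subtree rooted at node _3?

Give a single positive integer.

Answer: 12

Derivation:
Newick: ((R,X),(V,(G,((A,M,(C,Q),T),W,L))));
Locate _3: it is the '(' at position 10 (the 4th '(' reading left to right).
Query: subtree rooted at _3
_3: subtree_size = 1 + 11
  G: subtree_size = 1 + 0
  _4: subtree_size = 1 + 9
    _5: subtree_size = 1 + 6
      A: subtree_size = 1 + 0
      M: subtree_size = 1 + 0
      _6: subtree_size = 1 + 2
        C: subtree_size = 1 + 0
        Q: subtree_size = 1 + 0
      T: subtree_size = 1 + 0
    W: subtree_size = 1 + 0
    L: subtree_size = 1 + 0
Total subtree size of _3: 12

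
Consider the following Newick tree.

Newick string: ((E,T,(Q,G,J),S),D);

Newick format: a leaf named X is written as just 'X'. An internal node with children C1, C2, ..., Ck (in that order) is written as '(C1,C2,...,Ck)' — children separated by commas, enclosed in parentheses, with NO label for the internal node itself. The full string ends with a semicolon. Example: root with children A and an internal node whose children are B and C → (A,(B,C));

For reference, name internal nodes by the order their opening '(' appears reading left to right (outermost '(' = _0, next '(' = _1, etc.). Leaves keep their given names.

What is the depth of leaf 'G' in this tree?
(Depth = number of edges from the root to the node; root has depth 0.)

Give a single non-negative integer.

Newick: ((E,T,(Q,G,J),S),D);
Naming internals by '(' encounter order: outermost '(' = _0, next = _1, ...
Query node: G
Path from root: _0 -> _1 -> _2 -> G
Depth of G: 3 (number of edges from root)

Answer: 3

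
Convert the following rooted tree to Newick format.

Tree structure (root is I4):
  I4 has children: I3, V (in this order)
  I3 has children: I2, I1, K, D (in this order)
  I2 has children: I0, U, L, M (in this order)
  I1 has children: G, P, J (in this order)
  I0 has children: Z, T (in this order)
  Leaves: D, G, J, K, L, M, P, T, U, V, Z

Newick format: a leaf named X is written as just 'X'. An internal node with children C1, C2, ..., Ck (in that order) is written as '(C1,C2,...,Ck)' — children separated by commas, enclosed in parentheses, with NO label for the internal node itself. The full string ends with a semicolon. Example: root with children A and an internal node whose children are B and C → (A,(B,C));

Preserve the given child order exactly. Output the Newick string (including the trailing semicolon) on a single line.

internal I4 with children ['I3', 'V']
  internal I3 with children ['I2', 'I1', 'K', 'D']
    internal I2 with children ['I0', 'U', 'L', 'M']
      internal I0 with children ['Z', 'T']
        leaf 'Z' → 'Z'
        leaf 'T' → 'T'
      → '(Z,T)'
      leaf 'U' → 'U'
      leaf 'L' → 'L'
      leaf 'M' → 'M'
    → '((Z,T),U,L,M)'
    internal I1 with children ['G', 'P', 'J']
      leaf 'G' → 'G'
      leaf 'P' → 'P'
      leaf 'J' → 'J'
    → '(G,P,J)'
    leaf 'K' → 'K'
    leaf 'D' → 'D'
  → '(((Z,T),U,L,M),(G,P,J),K,D)'
  leaf 'V' → 'V'
→ '((((Z,T),U,L,M),(G,P,J),K,D),V)'
Final: ((((Z,T),U,L,M),(G,P,J),K,D),V);

Answer: ((((Z,T),U,L,M),(G,P,J),K,D),V);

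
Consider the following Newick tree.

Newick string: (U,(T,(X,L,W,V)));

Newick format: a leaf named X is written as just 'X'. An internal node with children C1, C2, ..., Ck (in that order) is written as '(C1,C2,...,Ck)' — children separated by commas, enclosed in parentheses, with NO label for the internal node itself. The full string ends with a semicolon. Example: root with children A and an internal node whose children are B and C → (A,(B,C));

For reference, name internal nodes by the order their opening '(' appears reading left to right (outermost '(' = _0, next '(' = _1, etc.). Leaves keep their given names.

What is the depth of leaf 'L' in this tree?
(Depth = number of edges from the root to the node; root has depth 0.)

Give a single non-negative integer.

Newick: (U,(T,(X,L,W,V)));
Naming internals by '(' encounter order: outermost '(' = _0, next = _1, ...
Query node: L
Path from root: _0 -> _1 -> _2 -> L
Depth of L: 3 (number of edges from root)

Answer: 3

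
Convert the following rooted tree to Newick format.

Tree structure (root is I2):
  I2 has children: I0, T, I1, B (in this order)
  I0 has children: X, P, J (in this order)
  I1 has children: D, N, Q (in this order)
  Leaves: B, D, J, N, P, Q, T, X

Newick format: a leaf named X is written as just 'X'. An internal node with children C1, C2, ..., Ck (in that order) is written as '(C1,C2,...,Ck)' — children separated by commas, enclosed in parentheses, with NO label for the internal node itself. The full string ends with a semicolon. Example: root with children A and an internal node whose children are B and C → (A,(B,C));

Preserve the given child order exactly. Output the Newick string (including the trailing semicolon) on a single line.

internal I2 with children ['I0', 'T', 'I1', 'B']
  internal I0 with children ['X', 'P', 'J']
    leaf 'X' → 'X'
    leaf 'P' → 'P'
    leaf 'J' → 'J'
  → '(X,P,J)'
  leaf 'T' → 'T'
  internal I1 with children ['D', 'N', 'Q']
    leaf 'D' → 'D'
    leaf 'N' → 'N'
    leaf 'Q' → 'Q'
  → '(D,N,Q)'
  leaf 'B' → 'B'
→ '((X,P,J),T,(D,N,Q),B)'
Final: ((X,P,J),T,(D,N,Q),B);

Answer: ((X,P,J),T,(D,N,Q),B);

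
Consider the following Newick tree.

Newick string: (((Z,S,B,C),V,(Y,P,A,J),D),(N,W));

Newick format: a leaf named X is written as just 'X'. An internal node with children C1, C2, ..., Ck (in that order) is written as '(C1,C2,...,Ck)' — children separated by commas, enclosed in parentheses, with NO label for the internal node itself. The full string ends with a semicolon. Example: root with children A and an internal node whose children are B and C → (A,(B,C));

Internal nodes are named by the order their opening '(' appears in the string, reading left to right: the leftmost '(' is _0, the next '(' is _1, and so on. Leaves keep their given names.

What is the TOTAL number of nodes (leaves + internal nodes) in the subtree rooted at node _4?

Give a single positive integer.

Answer: 3

Derivation:
Newick: (((Z,S,B,C),V,(Y,P,A,J),D),(N,W));
Locate _4: it is the '(' at position 27 (the 5th '(' reading left to right).
Query: subtree rooted at _4
_4: subtree_size = 1 + 2
  N: subtree_size = 1 + 0
  W: subtree_size = 1 + 0
Total subtree size of _4: 3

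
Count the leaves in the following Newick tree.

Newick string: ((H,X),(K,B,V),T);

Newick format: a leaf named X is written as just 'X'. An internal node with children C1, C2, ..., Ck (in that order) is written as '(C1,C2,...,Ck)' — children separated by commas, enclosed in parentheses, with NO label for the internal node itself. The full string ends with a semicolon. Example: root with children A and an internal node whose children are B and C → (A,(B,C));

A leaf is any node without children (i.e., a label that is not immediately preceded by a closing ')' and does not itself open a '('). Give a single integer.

Newick: ((H,X),(K,B,V),T);
Scan left-to-right; a leaf is any maximal label run not followed by '(':
  pos 2: leaf 'H' → count = 1
  pos 4: leaf 'X' → count = 2
  pos 8: leaf 'K' → count = 3
  pos 10: leaf 'B' → count = 4
  pos 12: leaf 'V' → count = 5
  pos 15: leaf 'T' → count = 6
Total leaves: 6

Answer: 6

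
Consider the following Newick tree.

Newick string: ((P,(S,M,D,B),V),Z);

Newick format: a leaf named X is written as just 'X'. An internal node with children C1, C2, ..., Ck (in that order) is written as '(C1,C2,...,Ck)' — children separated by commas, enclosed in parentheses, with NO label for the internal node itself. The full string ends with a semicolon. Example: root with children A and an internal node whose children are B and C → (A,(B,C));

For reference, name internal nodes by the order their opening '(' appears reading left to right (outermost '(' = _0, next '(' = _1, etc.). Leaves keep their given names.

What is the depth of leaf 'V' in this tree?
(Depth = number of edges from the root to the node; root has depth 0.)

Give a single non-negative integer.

Answer: 2

Derivation:
Newick: ((P,(S,M,D,B),V),Z);
Naming internals by '(' encounter order: outermost '(' = _0, next = _1, ...
Query node: V
Path from root: _0 -> _1 -> V
Depth of V: 2 (number of edges from root)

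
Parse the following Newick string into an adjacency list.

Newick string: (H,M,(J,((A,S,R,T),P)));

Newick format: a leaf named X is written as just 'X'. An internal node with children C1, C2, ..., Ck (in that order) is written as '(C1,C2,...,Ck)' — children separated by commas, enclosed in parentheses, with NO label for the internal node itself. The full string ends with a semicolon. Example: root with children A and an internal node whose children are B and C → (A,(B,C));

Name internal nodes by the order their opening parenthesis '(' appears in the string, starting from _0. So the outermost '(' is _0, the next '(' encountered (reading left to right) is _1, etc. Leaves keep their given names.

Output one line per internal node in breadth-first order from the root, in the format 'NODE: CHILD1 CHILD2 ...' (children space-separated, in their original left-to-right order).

Input: (H,M,(J,((A,S,R,T),P)));
Scanning left-to-right, naming '(' by encounter order:
  pos 0: '(' -> open internal node _0 (depth 1)
  pos 5: '(' -> open internal node _1 (depth 2)
  pos 8: '(' -> open internal node _2 (depth 3)
  pos 9: '(' -> open internal node _3 (depth 4)
  pos 17: ')' -> close internal node _3 (now at depth 3)
  pos 20: ')' -> close internal node _2 (now at depth 2)
  pos 21: ')' -> close internal node _1 (now at depth 1)
  pos 22: ')' -> close internal node _0 (now at depth 0)
Total internal nodes: 4
BFS adjacency from root:
  _0: H M _1
  _1: J _2
  _2: _3 P
  _3: A S R T

Answer: _0: H M _1
_1: J _2
_2: _3 P
_3: A S R T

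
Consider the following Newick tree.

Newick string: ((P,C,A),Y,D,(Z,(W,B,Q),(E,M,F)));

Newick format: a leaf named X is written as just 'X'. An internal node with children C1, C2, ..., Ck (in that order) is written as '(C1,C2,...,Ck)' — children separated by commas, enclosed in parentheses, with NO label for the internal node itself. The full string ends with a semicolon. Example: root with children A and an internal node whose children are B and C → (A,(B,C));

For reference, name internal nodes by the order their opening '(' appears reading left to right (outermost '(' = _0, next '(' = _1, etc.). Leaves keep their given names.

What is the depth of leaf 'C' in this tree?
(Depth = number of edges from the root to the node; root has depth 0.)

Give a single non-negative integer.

Answer: 2

Derivation:
Newick: ((P,C,A),Y,D,(Z,(W,B,Q),(E,M,F)));
Naming internals by '(' encounter order: outermost '(' = _0, next = _1, ...
Query node: C
Path from root: _0 -> _1 -> C
Depth of C: 2 (number of edges from root)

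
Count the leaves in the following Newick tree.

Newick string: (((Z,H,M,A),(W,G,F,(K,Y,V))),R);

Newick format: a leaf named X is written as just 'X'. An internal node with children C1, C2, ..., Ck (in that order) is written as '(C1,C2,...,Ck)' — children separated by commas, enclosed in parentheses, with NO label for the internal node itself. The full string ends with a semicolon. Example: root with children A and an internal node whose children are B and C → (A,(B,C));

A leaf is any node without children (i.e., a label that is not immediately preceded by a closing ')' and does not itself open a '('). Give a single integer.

Answer: 11

Derivation:
Newick: (((Z,H,M,A),(W,G,F,(K,Y,V))),R);
Scan left-to-right; a leaf is any maximal label run not followed by '(':
  pos 3: leaf 'Z' → count = 1
  pos 5: leaf 'H' → count = 2
  pos 7: leaf 'M' → count = 3
  pos 9: leaf 'A' → count = 4
  pos 13: leaf 'W' → count = 5
  pos 15: leaf 'G' → count = 6
  pos 17: leaf 'F' → count = 7
  pos 20: leaf 'K' → count = 8
  pos 22: leaf 'Y' → count = 9
  pos 24: leaf 'V' → count = 10
  pos 29: leaf 'R' → count = 11
Total leaves: 11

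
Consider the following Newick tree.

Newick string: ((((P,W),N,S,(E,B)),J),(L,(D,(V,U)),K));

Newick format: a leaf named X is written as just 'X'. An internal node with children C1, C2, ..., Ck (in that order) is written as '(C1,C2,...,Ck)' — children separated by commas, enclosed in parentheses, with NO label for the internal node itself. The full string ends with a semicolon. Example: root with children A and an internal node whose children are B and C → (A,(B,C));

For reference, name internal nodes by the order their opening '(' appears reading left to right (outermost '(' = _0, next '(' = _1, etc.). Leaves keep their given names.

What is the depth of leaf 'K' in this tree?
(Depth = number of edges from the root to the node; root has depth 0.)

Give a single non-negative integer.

Newick: ((((P,W),N,S,(E,B)),J),(L,(D,(V,U)),K));
Naming internals by '(' encounter order: outermost '(' = _0, next = _1, ...
Query node: K
Path from root: _0 -> _5 -> K
Depth of K: 2 (number of edges from root)

Answer: 2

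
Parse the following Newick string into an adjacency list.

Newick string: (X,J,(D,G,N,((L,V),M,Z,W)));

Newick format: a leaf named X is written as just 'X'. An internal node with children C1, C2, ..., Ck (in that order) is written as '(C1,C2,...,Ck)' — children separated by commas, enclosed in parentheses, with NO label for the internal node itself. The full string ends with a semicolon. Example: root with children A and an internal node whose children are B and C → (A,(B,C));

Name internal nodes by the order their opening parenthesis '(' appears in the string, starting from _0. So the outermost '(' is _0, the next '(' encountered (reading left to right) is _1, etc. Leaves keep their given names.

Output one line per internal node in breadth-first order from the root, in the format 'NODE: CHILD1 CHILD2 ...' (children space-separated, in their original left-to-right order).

Input: (X,J,(D,G,N,((L,V),M,Z,W)));
Scanning left-to-right, naming '(' by encounter order:
  pos 0: '(' -> open internal node _0 (depth 1)
  pos 5: '(' -> open internal node _1 (depth 2)
  pos 12: '(' -> open internal node _2 (depth 3)
  pos 13: '(' -> open internal node _3 (depth 4)
  pos 17: ')' -> close internal node _3 (now at depth 3)
  pos 24: ')' -> close internal node _2 (now at depth 2)
  pos 25: ')' -> close internal node _1 (now at depth 1)
  pos 26: ')' -> close internal node _0 (now at depth 0)
Total internal nodes: 4
BFS adjacency from root:
  _0: X J _1
  _1: D G N _2
  _2: _3 M Z W
  _3: L V

Answer: _0: X J _1
_1: D G N _2
_2: _3 M Z W
_3: L V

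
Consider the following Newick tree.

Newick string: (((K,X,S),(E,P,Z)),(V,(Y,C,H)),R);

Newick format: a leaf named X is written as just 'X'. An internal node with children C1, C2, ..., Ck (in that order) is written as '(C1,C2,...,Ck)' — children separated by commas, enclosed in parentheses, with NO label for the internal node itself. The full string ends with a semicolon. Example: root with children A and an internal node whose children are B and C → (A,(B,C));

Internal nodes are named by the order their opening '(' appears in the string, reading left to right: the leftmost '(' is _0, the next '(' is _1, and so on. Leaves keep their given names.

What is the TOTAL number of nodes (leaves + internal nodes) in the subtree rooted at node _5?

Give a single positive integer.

Answer: 4

Derivation:
Newick: (((K,X,S),(E,P,Z)),(V,(Y,C,H)),R);
Locate _5: it is the '(' at position 22 (the 6th '(' reading left to right).
Query: subtree rooted at _5
_5: subtree_size = 1 + 3
  Y: subtree_size = 1 + 0
  C: subtree_size = 1 + 0
  H: subtree_size = 1 + 0
Total subtree size of _5: 4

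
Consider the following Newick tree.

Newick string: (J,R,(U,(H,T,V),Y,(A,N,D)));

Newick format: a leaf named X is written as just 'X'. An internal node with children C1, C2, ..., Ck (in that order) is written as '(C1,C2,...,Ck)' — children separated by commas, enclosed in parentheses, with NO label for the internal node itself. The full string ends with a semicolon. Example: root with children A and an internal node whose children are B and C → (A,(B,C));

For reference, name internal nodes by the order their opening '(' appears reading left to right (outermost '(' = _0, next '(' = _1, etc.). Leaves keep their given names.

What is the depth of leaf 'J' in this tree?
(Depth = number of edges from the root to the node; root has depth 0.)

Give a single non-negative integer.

Newick: (J,R,(U,(H,T,V),Y,(A,N,D)));
Naming internals by '(' encounter order: outermost '(' = _0, next = _1, ...
Query node: J
Path from root: _0 -> J
Depth of J: 1 (number of edges from root)

Answer: 1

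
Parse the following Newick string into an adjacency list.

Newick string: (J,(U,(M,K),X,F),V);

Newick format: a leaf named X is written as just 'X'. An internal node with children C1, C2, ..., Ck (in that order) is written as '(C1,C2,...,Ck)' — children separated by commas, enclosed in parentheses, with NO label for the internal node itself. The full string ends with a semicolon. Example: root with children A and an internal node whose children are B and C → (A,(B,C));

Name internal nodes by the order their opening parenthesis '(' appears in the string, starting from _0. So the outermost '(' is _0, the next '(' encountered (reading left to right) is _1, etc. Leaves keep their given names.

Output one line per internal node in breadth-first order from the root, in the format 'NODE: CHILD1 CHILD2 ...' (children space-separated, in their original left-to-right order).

Input: (J,(U,(M,K),X,F),V);
Scanning left-to-right, naming '(' by encounter order:
  pos 0: '(' -> open internal node _0 (depth 1)
  pos 3: '(' -> open internal node _1 (depth 2)
  pos 6: '(' -> open internal node _2 (depth 3)
  pos 10: ')' -> close internal node _2 (now at depth 2)
  pos 15: ')' -> close internal node _1 (now at depth 1)
  pos 18: ')' -> close internal node _0 (now at depth 0)
Total internal nodes: 3
BFS adjacency from root:
  _0: J _1 V
  _1: U _2 X F
  _2: M K

Answer: _0: J _1 V
_1: U _2 X F
_2: M K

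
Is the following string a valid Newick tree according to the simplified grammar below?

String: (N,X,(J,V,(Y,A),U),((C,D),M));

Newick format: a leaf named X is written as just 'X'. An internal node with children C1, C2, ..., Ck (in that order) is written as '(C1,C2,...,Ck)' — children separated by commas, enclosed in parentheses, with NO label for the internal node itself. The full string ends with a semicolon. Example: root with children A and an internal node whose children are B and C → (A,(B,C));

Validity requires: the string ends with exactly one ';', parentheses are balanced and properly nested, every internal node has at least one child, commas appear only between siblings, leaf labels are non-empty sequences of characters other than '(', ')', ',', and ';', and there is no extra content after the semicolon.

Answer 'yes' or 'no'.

Input: (N,X,(J,V,(Y,A),U),((C,D),M));
Paren balance: 5 '(' vs 5 ')' OK
Ends with single ';': True
Full parse: OK
Valid: True

Answer: yes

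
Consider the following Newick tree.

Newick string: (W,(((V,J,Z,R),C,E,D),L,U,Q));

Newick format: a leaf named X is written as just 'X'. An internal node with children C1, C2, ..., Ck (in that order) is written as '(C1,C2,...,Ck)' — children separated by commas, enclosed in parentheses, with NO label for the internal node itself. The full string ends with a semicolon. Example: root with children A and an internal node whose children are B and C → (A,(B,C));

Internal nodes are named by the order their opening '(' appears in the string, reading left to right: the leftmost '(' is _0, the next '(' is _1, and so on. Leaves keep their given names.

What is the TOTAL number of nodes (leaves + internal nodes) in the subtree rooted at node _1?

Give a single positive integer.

Answer: 13

Derivation:
Newick: (W,(((V,J,Z,R),C,E,D),L,U,Q));
Locate _1: it is the '(' at position 3 (the 2nd '(' reading left to right).
Query: subtree rooted at _1
_1: subtree_size = 1 + 12
  _2: subtree_size = 1 + 8
    _3: subtree_size = 1 + 4
      V: subtree_size = 1 + 0
      J: subtree_size = 1 + 0
      Z: subtree_size = 1 + 0
      R: subtree_size = 1 + 0
    C: subtree_size = 1 + 0
    E: subtree_size = 1 + 0
    D: subtree_size = 1 + 0
  L: subtree_size = 1 + 0
  U: subtree_size = 1 + 0
  Q: subtree_size = 1 + 0
Total subtree size of _1: 13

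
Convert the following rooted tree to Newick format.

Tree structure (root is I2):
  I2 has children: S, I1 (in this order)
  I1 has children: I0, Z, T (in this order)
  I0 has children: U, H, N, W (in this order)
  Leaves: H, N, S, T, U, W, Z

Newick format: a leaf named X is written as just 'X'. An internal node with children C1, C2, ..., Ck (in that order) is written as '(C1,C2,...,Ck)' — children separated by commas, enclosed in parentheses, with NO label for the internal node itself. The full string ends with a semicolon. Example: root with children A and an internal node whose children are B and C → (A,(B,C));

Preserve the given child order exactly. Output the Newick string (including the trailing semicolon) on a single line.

Answer: (S,((U,H,N,W),Z,T));

Derivation:
internal I2 with children ['S', 'I1']
  leaf 'S' → 'S'
  internal I1 with children ['I0', 'Z', 'T']
    internal I0 with children ['U', 'H', 'N', 'W']
      leaf 'U' → 'U'
      leaf 'H' → 'H'
      leaf 'N' → 'N'
      leaf 'W' → 'W'
    → '(U,H,N,W)'
    leaf 'Z' → 'Z'
    leaf 'T' → 'T'
  → '((U,H,N,W),Z,T)'
→ '(S,((U,H,N,W),Z,T))'
Final: (S,((U,H,N,W),Z,T));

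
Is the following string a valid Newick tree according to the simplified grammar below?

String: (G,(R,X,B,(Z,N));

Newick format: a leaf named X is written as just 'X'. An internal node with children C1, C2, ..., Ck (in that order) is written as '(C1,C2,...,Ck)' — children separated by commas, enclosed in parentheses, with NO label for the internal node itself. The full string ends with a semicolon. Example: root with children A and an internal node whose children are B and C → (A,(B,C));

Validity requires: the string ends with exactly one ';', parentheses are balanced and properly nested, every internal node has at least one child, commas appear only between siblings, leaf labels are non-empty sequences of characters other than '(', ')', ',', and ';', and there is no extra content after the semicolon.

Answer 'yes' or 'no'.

Answer: no

Derivation:
Input: (G,(R,X,B,(Z,N));
Paren balance: 3 '(' vs 2 ')' MISMATCH
Ends with single ';': True
Full parse: FAILS (expected , or ) at pos 16)
Valid: False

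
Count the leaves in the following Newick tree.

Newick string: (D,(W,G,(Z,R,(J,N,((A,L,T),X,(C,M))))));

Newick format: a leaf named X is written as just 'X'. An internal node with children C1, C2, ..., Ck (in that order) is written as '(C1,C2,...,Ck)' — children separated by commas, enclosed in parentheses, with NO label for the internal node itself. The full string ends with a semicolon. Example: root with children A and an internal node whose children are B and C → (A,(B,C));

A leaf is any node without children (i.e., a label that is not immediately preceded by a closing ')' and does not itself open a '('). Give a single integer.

Answer: 13

Derivation:
Newick: (D,(W,G,(Z,R,(J,N,((A,L,T),X,(C,M))))));
Scan left-to-right; a leaf is any maximal label run not followed by '(':
  pos 1: leaf 'D' → count = 1
  pos 4: leaf 'W' → count = 2
  pos 6: leaf 'G' → count = 3
  pos 9: leaf 'Z' → count = 4
  pos 11: leaf 'R' → count = 5
  pos 14: leaf 'J' → count = 6
  pos 16: leaf 'N' → count = 7
  pos 20: leaf 'A' → count = 8
  pos 22: leaf 'L' → count = 9
  pos 24: leaf 'T' → count = 10
  pos 27: leaf 'X' → count = 11
  pos 30: leaf 'C' → count = 12
  pos 32: leaf 'M' → count = 13
Total leaves: 13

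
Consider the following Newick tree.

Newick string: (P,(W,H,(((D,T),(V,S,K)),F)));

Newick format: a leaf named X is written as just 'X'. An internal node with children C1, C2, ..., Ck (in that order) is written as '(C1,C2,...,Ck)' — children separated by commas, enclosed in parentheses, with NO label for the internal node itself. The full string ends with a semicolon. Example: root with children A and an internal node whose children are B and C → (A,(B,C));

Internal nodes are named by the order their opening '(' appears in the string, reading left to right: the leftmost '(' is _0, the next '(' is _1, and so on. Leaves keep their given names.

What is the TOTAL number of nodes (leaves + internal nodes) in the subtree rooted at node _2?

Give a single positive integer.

Newick: (P,(W,H,(((D,T),(V,S,K)),F)));
Locate _2: it is the '(' at position 8 (the 3rd '(' reading left to right).
Query: subtree rooted at _2
_2: subtree_size = 1 + 9
  _3: subtree_size = 1 + 7
    _4: subtree_size = 1 + 2
      D: subtree_size = 1 + 0
      T: subtree_size = 1 + 0
    _5: subtree_size = 1 + 3
      V: subtree_size = 1 + 0
      S: subtree_size = 1 + 0
      K: subtree_size = 1 + 0
  F: subtree_size = 1 + 0
Total subtree size of _2: 10

Answer: 10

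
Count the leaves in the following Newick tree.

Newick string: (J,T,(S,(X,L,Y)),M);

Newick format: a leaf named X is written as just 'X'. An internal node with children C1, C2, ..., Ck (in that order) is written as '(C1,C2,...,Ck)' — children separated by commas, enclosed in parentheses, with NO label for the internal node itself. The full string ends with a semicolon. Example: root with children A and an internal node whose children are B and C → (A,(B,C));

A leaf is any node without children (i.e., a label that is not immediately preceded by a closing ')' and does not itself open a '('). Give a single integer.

Newick: (J,T,(S,(X,L,Y)),M);
Scan left-to-right; a leaf is any maximal label run not followed by '(':
  pos 1: leaf 'J' → count = 1
  pos 3: leaf 'T' → count = 2
  pos 6: leaf 'S' → count = 3
  pos 9: leaf 'X' → count = 4
  pos 11: leaf 'L' → count = 5
  pos 13: leaf 'Y' → count = 6
  pos 17: leaf 'M' → count = 7
Total leaves: 7

Answer: 7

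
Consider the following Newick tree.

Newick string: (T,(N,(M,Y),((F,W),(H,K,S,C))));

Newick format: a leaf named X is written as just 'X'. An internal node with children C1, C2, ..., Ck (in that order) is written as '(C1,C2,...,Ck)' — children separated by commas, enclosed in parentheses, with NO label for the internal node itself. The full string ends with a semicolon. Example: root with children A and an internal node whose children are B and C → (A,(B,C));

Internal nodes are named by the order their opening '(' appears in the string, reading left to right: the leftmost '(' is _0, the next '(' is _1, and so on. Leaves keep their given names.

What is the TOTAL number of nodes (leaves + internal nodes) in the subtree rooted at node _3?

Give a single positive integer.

Newick: (T,(N,(M,Y),((F,W),(H,K,S,C))));
Locate _3: it is the '(' at position 12 (the 4th '(' reading left to right).
Query: subtree rooted at _3
_3: subtree_size = 1 + 8
  _4: subtree_size = 1 + 2
    F: subtree_size = 1 + 0
    W: subtree_size = 1 + 0
  _5: subtree_size = 1 + 4
    H: subtree_size = 1 + 0
    K: subtree_size = 1 + 0
    S: subtree_size = 1 + 0
    C: subtree_size = 1 + 0
Total subtree size of _3: 9

Answer: 9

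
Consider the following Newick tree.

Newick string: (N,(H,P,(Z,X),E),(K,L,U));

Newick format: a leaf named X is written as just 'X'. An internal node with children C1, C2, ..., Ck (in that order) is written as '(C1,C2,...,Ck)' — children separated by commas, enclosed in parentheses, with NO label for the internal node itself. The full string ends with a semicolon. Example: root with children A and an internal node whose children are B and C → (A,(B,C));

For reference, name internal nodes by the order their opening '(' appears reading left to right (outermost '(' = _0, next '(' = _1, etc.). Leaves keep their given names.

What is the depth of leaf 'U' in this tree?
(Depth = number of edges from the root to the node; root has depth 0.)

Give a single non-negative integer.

Newick: (N,(H,P,(Z,X),E),(K,L,U));
Naming internals by '(' encounter order: outermost '(' = _0, next = _1, ...
Query node: U
Path from root: _0 -> _3 -> U
Depth of U: 2 (number of edges from root)

Answer: 2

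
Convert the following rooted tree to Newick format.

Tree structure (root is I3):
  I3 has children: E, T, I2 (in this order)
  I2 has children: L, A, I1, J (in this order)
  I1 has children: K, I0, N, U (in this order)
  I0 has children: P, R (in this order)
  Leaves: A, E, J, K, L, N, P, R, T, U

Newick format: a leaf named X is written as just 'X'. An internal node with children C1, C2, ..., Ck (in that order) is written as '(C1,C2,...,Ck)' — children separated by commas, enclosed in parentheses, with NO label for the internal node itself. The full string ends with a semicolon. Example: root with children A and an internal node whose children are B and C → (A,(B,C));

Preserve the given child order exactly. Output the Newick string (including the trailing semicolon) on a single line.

internal I3 with children ['E', 'T', 'I2']
  leaf 'E' → 'E'
  leaf 'T' → 'T'
  internal I2 with children ['L', 'A', 'I1', 'J']
    leaf 'L' → 'L'
    leaf 'A' → 'A'
    internal I1 with children ['K', 'I0', 'N', 'U']
      leaf 'K' → 'K'
      internal I0 with children ['P', 'R']
        leaf 'P' → 'P'
        leaf 'R' → 'R'
      → '(P,R)'
      leaf 'N' → 'N'
      leaf 'U' → 'U'
    → '(K,(P,R),N,U)'
    leaf 'J' → 'J'
  → '(L,A,(K,(P,R),N,U),J)'
→ '(E,T,(L,A,(K,(P,R),N,U),J))'
Final: (E,T,(L,A,(K,(P,R),N,U),J));

Answer: (E,T,(L,A,(K,(P,R),N,U),J));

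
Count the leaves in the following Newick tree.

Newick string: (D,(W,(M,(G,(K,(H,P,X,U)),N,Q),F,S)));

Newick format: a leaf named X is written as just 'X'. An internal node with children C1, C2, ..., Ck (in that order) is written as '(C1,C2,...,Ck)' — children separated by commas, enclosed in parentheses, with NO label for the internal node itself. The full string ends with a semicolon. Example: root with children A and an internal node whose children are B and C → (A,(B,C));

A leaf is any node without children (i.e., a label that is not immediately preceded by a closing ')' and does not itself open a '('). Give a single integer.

Answer: 13

Derivation:
Newick: (D,(W,(M,(G,(K,(H,P,X,U)),N,Q),F,S)));
Scan left-to-right; a leaf is any maximal label run not followed by '(':
  pos 1: leaf 'D' → count = 1
  pos 4: leaf 'W' → count = 2
  pos 7: leaf 'M' → count = 3
  pos 10: leaf 'G' → count = 4
  pos 13: leaf 'K' → count = 5
  pos 16: leaf 'H' → count = 6
  pos 18: leaf 'P' → count = 7
  pos 20: leaf 'X' → count = 8
  pos 22: leaf 'U' → count = 9
  pos 26: leaf 'N' → count = 10
  pos 28: leaf 'Q' → count = 11
  pos 31: leaf 'F' → count = 12
  pos 33: leaf 'S' → count = 13
Total leaves: 13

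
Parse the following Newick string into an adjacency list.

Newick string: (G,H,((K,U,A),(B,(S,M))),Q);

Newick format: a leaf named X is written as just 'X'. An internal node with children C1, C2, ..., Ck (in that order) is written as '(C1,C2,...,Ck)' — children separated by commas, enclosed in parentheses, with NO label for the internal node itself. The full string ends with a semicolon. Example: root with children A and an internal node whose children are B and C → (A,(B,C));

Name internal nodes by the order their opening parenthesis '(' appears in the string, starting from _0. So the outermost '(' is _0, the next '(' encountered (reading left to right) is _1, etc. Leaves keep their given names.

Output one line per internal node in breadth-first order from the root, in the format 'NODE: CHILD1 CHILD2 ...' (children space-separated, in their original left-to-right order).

Input: (G,H,((K,U,A),(B,(S,M))),Q);
Scanning left-to-right, naming '(' by encounter order:
  pos 0: '(' -> open internal node _0 (depth 1)
  pos 5: '(' -> open internal node _1 (depth 2)
  pos 6: '(' -> open internal node _2 (depth 3)
  pos 12: ')' -> close internal node _2 (now at depth 2)
  pos 14: '(' -> open internal node _3 (depth 3)
  pos 17: '(' -> open internal node _4 (depth 4)
  pos 21: ')' -> close internal node _4 (now at depth 3)
  pos 22: ')' -> close internal node _3 (now at depth 2)
  pos 23: ')' -> close internal node _1 (now at depth 1)
  pos 26: ')' -> close internal node _0 (now at depth 0)
Total internal nodes: 5
BFS adjacency from root:
  _0: G H _1 Q
  _1: _2 _3
  _2: K U A
  _3: B _4
  _4: S M

Answer: _0: G H _1 Q
_1: _2 _3
_2: K U A
_3: B _4
_4: S M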